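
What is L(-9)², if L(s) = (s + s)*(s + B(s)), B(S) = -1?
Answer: 32400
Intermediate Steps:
L(s) = 2*s*(-1 + s) (L(s) = (s + s)*(s - 1) = (2*s)*(-1 + s) = 2*s*(-1 + s))
L(-9)² = (2*(-9)*(-1 - 9))² = (2*(-9)*(-10))² = 180² = 32400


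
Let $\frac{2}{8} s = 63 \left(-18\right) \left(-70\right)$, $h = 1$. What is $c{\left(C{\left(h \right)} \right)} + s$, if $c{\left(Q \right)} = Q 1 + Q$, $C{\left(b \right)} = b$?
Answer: $317522$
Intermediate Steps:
$c{\left(Q \right)} = 2 Q$ ($c{\left(Q \right)} = Q + Q = 2 Q$)
$s = 317520$ ($s = 4 \cdot 63 \left(-18\right) \left(-70\right) = 4 \left(\left(-1134\right) \left(-70\right)\right) = 4 \cdot 79380 = 317520$)
$c{\left(C{\left(h \right)} \right)} + s = 2 \cdot 1 + 317520 = 2 + 317520 = 317522$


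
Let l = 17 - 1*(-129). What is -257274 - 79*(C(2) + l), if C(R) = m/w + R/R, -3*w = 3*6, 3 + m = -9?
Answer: -269045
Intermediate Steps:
m = -12 (m = -3 - 9 = -12)
w = -6 ≈ -6.0000
C(R) = 3 (C(R) = -12/(-6) + R/R = -12*(-⅙) + 1 = 2 + 1 = 3)
l = 146 (l = 17 + 129 = 146)
-257274 - 79*(C(2) + l) = -257274 - 79*(3 + 146) = -257274 - 79*149 = -257274 - 1*11771 = -257274 - 11771 = -269045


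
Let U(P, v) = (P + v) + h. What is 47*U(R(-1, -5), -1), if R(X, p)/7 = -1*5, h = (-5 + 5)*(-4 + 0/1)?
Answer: -1692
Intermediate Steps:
h = 0 (h = 0*(-4 + 0*1) = 0*(-4 + 0) = 0*(-4) = 0)
R(X, p) = -35 (R(X, p) = 7*(-1*5) = 7*(-5) = -35)
U(P, v) = P + v (U(P, v) = (P + v) + 0 = P + v)
47*U(R(-1, -5), -1) = 47*(-35 - 1) = 47*(-36) = -1692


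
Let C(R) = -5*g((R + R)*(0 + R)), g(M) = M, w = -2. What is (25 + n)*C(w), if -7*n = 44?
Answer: -5240/7 ≈ -748.57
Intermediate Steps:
n = -44/7 (n = -⅐*44 = -44/7 ≈ -6.2857)
C(R) = -10*R² (C(R) = -5*(R + R)*(0 + R) = -5*2*R*R = -10*R²)
(25 + n)*C(w) = (25 - 44/7)*(-10*(-2)²) = 131*(-10*4)/7 = (131/7)*(-40) = -5240/7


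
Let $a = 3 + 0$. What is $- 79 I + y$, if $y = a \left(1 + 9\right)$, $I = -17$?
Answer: $1373$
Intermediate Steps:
$a = 3$
$y = 30$ ($y = 3 \left(1 + 9\right) = 3 \cdot 10 = 30$)
$- 79 I + y = \left(-79\right) \left(-17\right) + 30 = 1343 + 30 = 1373$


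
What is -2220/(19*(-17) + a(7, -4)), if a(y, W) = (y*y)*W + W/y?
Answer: 15540/3637 ≈ 4.2728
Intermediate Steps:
a(y, W) = W/y + W*y² (a(y, W) = y²*W + W/y = W*y² + W/y = W/y + W*y²)
-2220/(19*(-17) + a(7, -4)) = -2220/(19*(-17) - 4*(1 + 7³)/7) = -2220/(-323 - 4*⅐*(1 + 343)) = -2220/(-323 - 4*⅐*344) = -2220/(-323 - 1376/7) = -2220/(-3637/7) = -2220*(-7/3637) = 15540/3637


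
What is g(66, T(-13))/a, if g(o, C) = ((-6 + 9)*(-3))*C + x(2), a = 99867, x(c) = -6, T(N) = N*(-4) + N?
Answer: -119/33289 ≈ -0.0035748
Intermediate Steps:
T(N) = -3*N (T(N) = -4*N + N = -3*N)
g(o, C) = -6 - 9*C (g(o, C) = ((-6 + 9)*(-3))*C - 6 = (3*(-3))*C - 6 = -9*C - 6 = -6 - 9*C)
g(66, T(-13))/a = (-6 - (-27)*(-13))/99867 = (-6 - 9*39)*(1/99867) = (-6 - 351)*(1/99867) = -357*1/99867 = -119/33289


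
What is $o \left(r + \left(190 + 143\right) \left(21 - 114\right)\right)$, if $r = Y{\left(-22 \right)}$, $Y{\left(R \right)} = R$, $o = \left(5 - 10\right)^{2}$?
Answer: $-774775$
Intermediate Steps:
$o = 25$ ($o = \left(-5\right)^{2} = 25$)
$r = -22$
$o \left(r + \left(190 + 143\right) \left(21 - 114\right)\right) = 25 \left(-22 + \left(190 + 143\right) \left(21 - 114\right)\right) = 25 \left(-22 + 333 \left(-93\right)\right) = 25 \left(-22 - 30969\right) = 25 \left(-30991\right) = -774775$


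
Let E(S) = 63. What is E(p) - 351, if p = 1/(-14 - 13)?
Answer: -288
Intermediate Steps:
p = -1/27 (p = 1/(-27) = -1/27 ≈ -0.037037)
E(p) - 351 = 63 - 351 = -288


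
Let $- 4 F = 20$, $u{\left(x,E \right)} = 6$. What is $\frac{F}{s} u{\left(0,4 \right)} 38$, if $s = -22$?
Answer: $\frac{570}{11} \approx 51.818$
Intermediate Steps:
$F = -5$ ($F = \left(- \frac{1}{4}\right) 20 = -5$)
$\frac{F}{s} u{\left(0,4 \right)} 38 = - \frac{5}{-22} \cdot 6 \cdot 38 = \left(-5\right) \left(- \frac{1}{22}\right) 6 \cdot 38 = \frac{5}{22} \cdot 6 \cdot 38 = \frac{15}{11} \cdot 38 = \frac{570}{11}$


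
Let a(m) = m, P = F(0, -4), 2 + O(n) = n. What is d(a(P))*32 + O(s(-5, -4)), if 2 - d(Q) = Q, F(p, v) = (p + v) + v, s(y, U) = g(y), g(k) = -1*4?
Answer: 314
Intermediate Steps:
g(k) = -4
s(y, U) = -4
F(p, v) = p + 2*v
O(n) = -2 + n
P = -8 (P = 0 + 2*(-4) = 0 - 8 = -8)
d(Q) = 2 - Q
d(a(P))*32 + O(s(-5, -4)) = (2 - 1*(-8))*32 + (-2 - 4) = (2 + 8)*32 - 6 = 10*32 - 6 = 320 - 6 = 314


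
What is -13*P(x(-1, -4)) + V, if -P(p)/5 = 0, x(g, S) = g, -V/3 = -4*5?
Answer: 60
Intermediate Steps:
V = 60 (V = -(-12)*5 = -3*(-20) = 60)
P(p) = 0 (P(p) = -5*0 = 0)
-13*P(x(-1, -4)) + V = -13*0 + 60 = 0 + 60 = 60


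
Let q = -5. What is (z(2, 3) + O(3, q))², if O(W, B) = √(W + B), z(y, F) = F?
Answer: (3 + I*√2)² ≈ 7.0 + 8.4853*I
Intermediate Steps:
O(W, B) = √(B + W)
(z(2, 3) + O(3, q))² = (3 + √(-5 + 3))² = (3 + √(-2))² = (3 + I*√2)²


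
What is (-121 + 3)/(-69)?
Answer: 118/69 ≈ 1.7101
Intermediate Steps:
(-121 + 3)/(-69) = -1/69*(-118) = 118/69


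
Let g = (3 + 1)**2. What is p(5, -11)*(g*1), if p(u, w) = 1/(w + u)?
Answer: -8/3 ≈ -2.6667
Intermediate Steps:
g = 16 (g = 4**2 = 16)
p(u, w) = 1/(u + w)
p(5, -11)*(g*1) = (16*1)/(5 - 11) = 16/(-6) = -1/6*16 = -8/3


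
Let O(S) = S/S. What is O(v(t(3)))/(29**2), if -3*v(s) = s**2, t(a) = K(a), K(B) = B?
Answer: 1/841 ≈ 0.0011891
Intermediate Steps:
t(a) = a
v(s) = -s**2/3
O(S) = 1
O(v(t(3)))/(29**2) = 1/29**2 = 1/841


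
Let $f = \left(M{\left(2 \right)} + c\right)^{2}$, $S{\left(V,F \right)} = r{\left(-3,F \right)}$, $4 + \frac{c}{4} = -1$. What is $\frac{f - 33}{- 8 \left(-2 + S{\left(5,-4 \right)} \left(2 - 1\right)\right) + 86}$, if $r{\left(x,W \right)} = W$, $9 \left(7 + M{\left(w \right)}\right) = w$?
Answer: $\frac{27704}{5427} \approx 5.1048$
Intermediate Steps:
$c = -20$ ($c = -16 + 4 \left(-1\right) = -16 - 4 = -20$)
$M{\left(w \right)} = -7 + \frac{w}{9}$
$S{\left(V,F \right)} = F$
$f = \frac{58081}{81}$ ($f = \left(\left(-7 + \frac{1}{9} \cdot 2\right) - 20\right)^{2} = \left(\left(-7 + \frac{2}{9}\right) - 20\right)^{2} = \left(- \frac{61}{9} - 20\right)^{2} = \left(- \frac{241}{9}\right)^{2} = \frac{58081}{81} \approx 717.05$)
$\frac{f - 33}{- 8 \left(-2 + S{\left(5,-4 \right)} \left(2 - 1\right)\right) + 86} = \frac{\frac{58081}{81} - 33}{- 8 \left(-2 - 4 \left(2 - 1\right)\right) + 86} = \frac{55408}{81 \left(- 8 \left(-2 - 4\right) + 86\right)} = \frac{55408}{81 \left(\left(-8\right) \left(-6\right) + 86\right)} = \frac{55408}{81 \left(48 + 86\right)} = \frac{55408}{81 \cdot 134} = \frac{55408}{81} \cdot \frac{1}{134} = \frac{27704}{5427}$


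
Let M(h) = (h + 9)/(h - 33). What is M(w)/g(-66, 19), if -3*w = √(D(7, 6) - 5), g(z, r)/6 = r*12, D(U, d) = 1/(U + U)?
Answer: -12451/62601048 + 7*I*√966/10433508 ≈ -0.00019889 + 2.0852e-5*I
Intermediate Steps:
D(U, d) = 1/(2*U)
g(z, r) = 72*r (g(z, r) = 6*(r*12) = 6*(12*r) = 72*r)
w = -I*√966/42 (w = -√((½)/7 - 5)/3 = -√((½)*(⅐) - 5)/3 = -√(1/14 - 5)/3 = -I*√966/42 ≈ -0.74001*I)
M(h) = (9 + h)/(-33 + h)
M(w)/g(-66, 19) = ((9 - I*√966/42)/(-33 - I*√966/42))/((72*19)) = ((9 - I*√966/42)/(-33 - I*√966/42))/1368 = ((9 - I*√966/42)/(-33 - I*√966/42))*(1/1368) = (9 - I*√966/42)/(1368*(-33 - I*√966/42))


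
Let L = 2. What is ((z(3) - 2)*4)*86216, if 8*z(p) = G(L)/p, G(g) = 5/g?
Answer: -1961414/3 ≈ -6.5381e+5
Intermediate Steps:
z(p) = 5/(16*p) (z(p) = ((5/2)/p)/8 = ((5*(1/2))/p)/8 = (5/(2*p))/8 = 5/(16*p))
((z(3) - 2)*4)*86216 = (((5/16)/3 - 2)*4)*86216 = (((5/16)*(1/3) - 2)*4)*86216 = ((5/48 - 2)*4)*86216 = -91/48*4*86216 = -91/12*86216 = -1961414/3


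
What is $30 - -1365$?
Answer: $1395$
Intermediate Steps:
$30 - -1365 = 30 + 1365 = 1395$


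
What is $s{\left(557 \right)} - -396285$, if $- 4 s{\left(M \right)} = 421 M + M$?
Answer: $\frac{675043}{2} \approx 3.3752 \cdot 10^{5}$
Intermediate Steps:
$s{\left(M \right)} = - \frac{211 M}{2}$ ($s{\left(M \right)} = - \frac{421 M + M}{4} = - \frac{422 M}{4} = - \frac{211 M}{2}$)
$s{\left(557 \right)} - -396285 = \left(- \frac{211}{2}\right) 557 - -396285 = - \frac{117527}{2} + 396285 = \frac{675043}{2}$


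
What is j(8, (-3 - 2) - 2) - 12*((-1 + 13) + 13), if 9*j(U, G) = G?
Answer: -2707/9 ≈ -300.78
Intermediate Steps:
j(U, G) = G/9
j(8, (-3 - 2) - 2) - 12*((-1 + 13) + 13) = ((-3 - 2) - 2)/9 - 12*((-1 + 13) + 13) = (-5 - 2)/9 - 12*(12 + 13) = (⅑)*(-7) - 12*25 = -7/9 - 300 = -2707/9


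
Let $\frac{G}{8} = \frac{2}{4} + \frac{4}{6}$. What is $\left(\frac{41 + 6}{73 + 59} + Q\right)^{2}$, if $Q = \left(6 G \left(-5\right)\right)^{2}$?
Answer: $\frac{107098634229409}{17424} \approx 6.1466 \cdot 10^{9}$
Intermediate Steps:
$G = \frac{28}{3}$ ($G = 8 \left(\frac{2}{4} + \frac{4}{6}\right) = 8 \left(2 \cdot \frac{1}{4} + 4 \cdot \frac{1}{6}\right) = 8 \left(\frac{1}{2} + \frac{2}{3}\right) = 8 \cdot \frac{7}{6} = \frac{28}{3} \approx 9.3333$)
$Q = 78400$ ($Q = \left(6 \cdot \frac{28}{3} \left(-5\right)\right)^{2} = \left(56 \left(-5\right)\right)^{2} = \left(-280\right)^{2} = 78400$)
$\left(\frac{41 + 6}{73 + 59} + Q\right)^{2} = \left(\frac{41 + 6}{73 + 59} + 78400\right)^{2} = \left(\frac{47}{132} + 78400\right)^{2} = \left(\frac{10348847}{132}\right)^{2} = \frac{107098634229409}{17424}$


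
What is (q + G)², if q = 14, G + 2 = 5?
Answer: 289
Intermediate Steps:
G = 3 (G = -2 + 5 = 3)
(q + G)² = (14 + 3)² = 17² = 289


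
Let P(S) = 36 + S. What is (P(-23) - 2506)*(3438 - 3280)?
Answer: -393894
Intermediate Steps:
(P(-23) - 2506)*(3438 - 3280) = ((36 - 23) - 2506)*(3438 - 3280) = (13 - 2506)*158 = -2493*158 = -393894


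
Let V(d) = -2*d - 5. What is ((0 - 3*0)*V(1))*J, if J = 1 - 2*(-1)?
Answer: 0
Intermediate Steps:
V(d) = -5 - 2*d
J = 3 (J = 1 + 2 = 3)
((0 - 3*0)*V(1))*J = ((0 - 3*0)*(-5 - 2*1))*3 = ((0 + 0)*(-5 - 2))*3 = (0*(-7))*3 = 0*3 = 0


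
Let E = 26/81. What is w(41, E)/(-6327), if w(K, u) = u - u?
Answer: 0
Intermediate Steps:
E = 26/81 (E = 26*(1/81) = 26/81 ≈ 0.32099)
w(K, u) = 0
w(41, E)/(-6327) = 0/(-6327) = 0*(-1/6327) = 0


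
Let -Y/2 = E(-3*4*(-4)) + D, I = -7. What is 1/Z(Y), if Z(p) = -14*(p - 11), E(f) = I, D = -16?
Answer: -1/490 ≈ -0.0020408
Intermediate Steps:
E(f) = -7
Y = 46 (Y = -2*(-7 - 16) = -2*(-23) = 46)
Z(p) = 154 - 14*p (Z(p) = -14*(-11 + p) = 154 - 14*p)
1/Z(Y) = 1/(154 - 14*46) = 1/(154 - 644) = 1/(-490) = -1/490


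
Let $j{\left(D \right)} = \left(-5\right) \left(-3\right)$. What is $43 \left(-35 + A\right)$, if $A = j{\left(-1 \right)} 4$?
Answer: $1075$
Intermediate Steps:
$j{\left(D \right)} = 15$
$A = 60$ ($A = 15 \cdot 4 = 60$)
$43 \left(-35 + A\right) = 43 \left(-35 + 60\right) = 43 \cdot 25 = 1075$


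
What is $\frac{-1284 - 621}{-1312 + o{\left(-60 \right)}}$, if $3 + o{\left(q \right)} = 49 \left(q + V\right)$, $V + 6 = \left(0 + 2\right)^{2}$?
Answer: $\frac{635}{1451} \approx 0.43763$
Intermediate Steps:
$V = -2$ ($V = -6 + \left(0 + 2\right)^{2} = -6 + 2^{2} = -6 + 4 = -2$)
$o{\left(q \right)} = -101 + 49 q$ ($o{\left(q \right)} = -3 + 49 \left(q - 2\right) = -3 + 49 \left(-2 + q\right) = -3 + \left(-98 + 49 q\right) = -101 + 49 q$)
$\frac{-1284 - 621}{-1312 + o{\left(-60 \right)}} = \frac{-1284 - 621}{-1312 + \left(-101 + 49 \left(-60\right)\right)} = - \frac{1905}{-1312 - 3041} = - \frac{1905}{-4353} = \left(-1905\right) \left(- \frac{1}{4353}\right) = \frac{635}{1451}$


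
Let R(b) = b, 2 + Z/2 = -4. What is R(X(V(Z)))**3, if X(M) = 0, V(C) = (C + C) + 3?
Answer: 0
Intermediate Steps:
Z = -12 (Z = -4 + 2*(-4) = -4 - 8 = -12)
V(C) = 3 + 2*C (V(C) = 2*C + 3 = 3 + 2*C)
R(X(V(Z)))**3 = 0**3 = 0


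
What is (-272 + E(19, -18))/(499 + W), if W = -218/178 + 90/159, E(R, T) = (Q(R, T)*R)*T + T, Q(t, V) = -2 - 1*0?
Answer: 929249/1175338 ≈ 0.79062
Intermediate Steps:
Q(t, V) = -2 (Q(t, V) = -2 + 0 = -2)
E(R, T) = T - 2*R*T (E(R, T) = (-2*R)*T + T = -2*R*T + T = T - 2*R*T)
W = -3107/4717 (W = -218*1/178 + 90*(1/159) = -109/89 + 30/53 = -3107/4717 ≈ -0.65868)
(-272 + E(19, -18))/(499 + W) = (-272 - 18*(1 - 2*19))/(499 - 3107/4717) = (-272 - 18*(1 - 38))/(2350676/4717) = (-272 - 18*(-37))*(4717/2350676) = (-272 + 666)*(4717/2350676) = 394*(4717/2350676) = 929249/1175338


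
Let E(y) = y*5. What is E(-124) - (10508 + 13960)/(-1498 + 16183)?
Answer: -3043056/4895 ≈ -621.67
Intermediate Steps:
E(y) = 5*y
E(-124) - (10508 + 13960)/(-1498 + 16183) = 5*(-124) - (10508 + 13960)/(-1498 + 16183) = -620 - 24468/14685 = -620 - 1*8156/4895 = -620 - 8156/4895 = -3043056/4895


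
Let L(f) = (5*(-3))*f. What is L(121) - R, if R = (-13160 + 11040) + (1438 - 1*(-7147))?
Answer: -8280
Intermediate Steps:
R = 6465 (R = -2120 + (1438 + 7147) = -2120 + 8585 = 6465)
L(f) = -15*f
L(121) - R = -15*121 - 1*6465 = -1815 - 6465 = -8280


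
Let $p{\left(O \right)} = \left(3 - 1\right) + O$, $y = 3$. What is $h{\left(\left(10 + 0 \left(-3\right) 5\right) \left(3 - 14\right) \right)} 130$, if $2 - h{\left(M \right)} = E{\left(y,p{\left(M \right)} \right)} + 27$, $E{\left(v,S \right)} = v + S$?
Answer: $10400$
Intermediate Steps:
$p{\left(O \right)} = 2 + O$
$E{\left(v,S \right)} = S + v$
$h{\left(M \right)} = -30 - M$ ($h{\left(M \right)} = 2 - \left(\left(\left(2 + M\right) + 3\right) + 27\right) = 2 - \left(\left(5 + M\right) + 27\right) = 2 - \left(32 + M\right) = -30 - M$)
$h{\left(\left(10 + 0 \left(-3\right) 5\right) \left(3 - 14\right) \right)} 130 = \left(-30 - \left(10 + 0 \left(-3\right) 5\right) \left(3 - 14\right)\right) 130 = \left(-30 - \left(10 + 0 \cdot 5\right) \left(-11\right)\right) 130 = \left(-30 - \left(10 + 0\right) \left(-11\right)\right) 130 = \left(-30 - 10 \left(-11\right)\right) 130 = \left(-30 - -110\right) 130 = \left(-30 + 110\right) 130 = 80 \cdot 130 = 10400$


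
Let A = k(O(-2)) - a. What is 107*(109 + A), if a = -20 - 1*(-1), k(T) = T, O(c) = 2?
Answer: 13910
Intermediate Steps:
a = -19 (a = -20 + 1 = -19)
A = 21 (A = 2 - 1*(-19) = 2 + 19 = 21)
107*(109 + A) = 107*(109 + 21) = 107*130 = 13910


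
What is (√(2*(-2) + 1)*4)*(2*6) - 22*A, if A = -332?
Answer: 7304 + 48*I*√3 ≈ 7304.0 + 83.138*I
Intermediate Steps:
(√(2*(-2) + 1)*4)*(2*6) - 22*A = (√(2*(-2) + 1)*4)*(2*6) - 22*(-332) = (√(-4 + 1)*4)*12 + 7304 = (√(-3)*4)*12 + 7304 = ((I*√3)*4)*12 + 7304 = (4*I*√3)*12 + 7304 = 48*I*√3 + 7304 = 7304 + 48*I*√3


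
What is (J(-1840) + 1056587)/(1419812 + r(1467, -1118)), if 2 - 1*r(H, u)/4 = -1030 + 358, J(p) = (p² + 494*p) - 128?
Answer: 121831/49052 ≈ 2.4837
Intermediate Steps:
J(p) = -128 + p² + 494*p
r(H, u) = 2696 (r(H, u) = 8 - 4*(-1030 + 358) = 8 - 4*(-672) = 8 + 2688 = 2696)
(J(-1840) + 1056587)/(1419812 + r(1467, -1118)) = ((-128 + (-1840)² + 494*(-1840)) + 1056587)/(1419812 + 2696) = ((-128 + 3385600 - 908960) + 1056587)/1422508 = (2476512 + 1056587)*(1/1422508) = 3533099*(1/1422508) = 121831/49052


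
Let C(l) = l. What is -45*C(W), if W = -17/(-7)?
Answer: -765/7 ≈ -109.29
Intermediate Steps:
W = 17/7 (W = -17*(-⅐) = 17/7 ≈ 2.4286)
-45*C(W) = -45*17/7 = -765/7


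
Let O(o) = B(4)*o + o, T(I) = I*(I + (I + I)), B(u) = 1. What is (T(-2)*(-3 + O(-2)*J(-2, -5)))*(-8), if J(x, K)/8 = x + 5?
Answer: 9504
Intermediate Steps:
J(x, K) = 40 + 8*x (J(x, K) = 8*(x + 5) = 8*(5 + x) = 40 + 8*x)
T(I) = 3*I² (T(I) = I*(I + 2*I) = I*(3*I) = 3*I²)
O(o) = 2*o (O(o) = 1*o + o = o + o = 2*o)
(T(-2)*(-3 + O(-2)*J(-2, -5)))*(-8) = ((3*(-2)²)*(-3 + (2*(-2))*(40 + 8*(-2))))*(-8) = ((3*4)*(-3 - 4*(40 - 16)))*(-8) = (12*(-3 - 4*24))*(-8) = (12*(-3 - 96))*(-8) = (12*(-99))*(-8) = -1188*(-8) = 9504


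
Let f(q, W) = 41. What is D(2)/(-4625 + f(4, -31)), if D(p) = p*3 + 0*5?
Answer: -1/764 ≈ -0.0013089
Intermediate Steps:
D(p) = 3*p (D(p) = 3*p + 0 = 3*p)
D(2)/(-4625 + f(4, -31)) = (3*2)/(-4625 + 41) = 6/(-4584) = -1/4584*6 = -1/764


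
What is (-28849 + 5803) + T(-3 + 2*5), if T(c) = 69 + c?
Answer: -22970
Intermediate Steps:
(-28849 + 5803) + T(-3 + 2*5) = (-28849 + 5803) + (69 + (-3 + 2*5)) = -23046 + (69 + (-3 + 10)) = -23046 + (69 + 7) = -23046 + 76 = -22970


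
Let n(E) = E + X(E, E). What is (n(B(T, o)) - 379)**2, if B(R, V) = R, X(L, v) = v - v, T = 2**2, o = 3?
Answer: 140625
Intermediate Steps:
T = 4
X(L, v) = 0
n(E) = E (n(E) = E + 0 = E)
(n(B(T, o)) - 379)**2 = (4 - 379)**2 = (-375)**2 = 140625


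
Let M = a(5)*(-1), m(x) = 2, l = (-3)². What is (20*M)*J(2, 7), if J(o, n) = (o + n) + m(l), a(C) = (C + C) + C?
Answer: -3300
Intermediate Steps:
l = 9
a(C) = 3*C (a(C) = 2*C + C = 3*C)
J(o, n) = 2 + n + o (J(o, n) = (o + n) + 2 = (n + o) + 2 = 2 + n + o)
M = -15 (M = (3*5)*(-1) = 15*(-1) = -15)
(20*M)*J(2, 7) = (20*(-15))*(2 + 7 + 2) = -300*11 = -3300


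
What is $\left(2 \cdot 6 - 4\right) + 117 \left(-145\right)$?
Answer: $-16957$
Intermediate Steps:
$\left(2 \cdot 6 - 4\right) + 117 \left(-145\right) = \left(12 - 4\right) - 16965 = 8 - 16965 = -16957$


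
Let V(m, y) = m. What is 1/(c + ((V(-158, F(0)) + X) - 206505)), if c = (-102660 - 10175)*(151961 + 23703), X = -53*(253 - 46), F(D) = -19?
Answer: -1/19821265074 ≈ -5.0451e-11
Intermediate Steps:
X = -10971 (X = -53*207 = -10971)
c = -19821047440 (c = -112835*175664 = -19821047440)
1/(c + ((V(-158, F(0)) + X) - 206505)) = 1/(-19821047440 + ((-158 - 10971) - 206505)) = 1/(-19821047440 + (-11129 - 206505)) = 1/(-19821047440 - 217634) = 1/(-19821265074) = -1/19821265074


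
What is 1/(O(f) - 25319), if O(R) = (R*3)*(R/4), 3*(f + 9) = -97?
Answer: -3/72113 ≈ -4.1601e-5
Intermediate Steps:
f = -124/3 (f = -9 + (⅓)*(-97) = -9 - 97/3 = -124/3 ≈ -41.333)
O(R) = 3*R²/4 (O(R) = (3*R)*(R*(¼)) = (3*R)*(R/4) = 3*R²/4)
1/(O(f) - 25319) = 1/(3*(-124/3)²/4 - 25319) = 1/((¾)*(15376/9) - 25319) = 1/(3844/3 - 25319) = 1/(-72113/3) = -3/72113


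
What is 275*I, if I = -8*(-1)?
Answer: 2200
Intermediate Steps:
I = 8
275*I = 275*8 = 2200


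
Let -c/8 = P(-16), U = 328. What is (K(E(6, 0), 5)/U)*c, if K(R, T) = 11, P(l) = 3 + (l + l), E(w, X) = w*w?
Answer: 319/41 ≈ 7.7805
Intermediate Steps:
E(w, X) = w²
P(l) = 3 + 2*l
c = 232 (c = -8*(3 + 2*(-16)) = -8*(3 - 32) = -8*(-29) = 232)
(K(E(6, 0), 5)/U)*c = (11/328)*232 = 319/41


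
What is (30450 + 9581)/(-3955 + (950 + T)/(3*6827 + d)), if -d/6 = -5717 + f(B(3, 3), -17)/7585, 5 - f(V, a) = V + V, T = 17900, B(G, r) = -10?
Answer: -3326807519211/328654768405 ≈ -10.122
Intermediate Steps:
f(V, a) = 5 - 2*V (f(V, a) = 5 - (V + V) = 5 - 2*V)
d = 52036104/1517 (d = -6*(-5717 + (5 - 2*(-10))/7585) = -6*(-5717 + (5 + 20)*(1/7585)) = -6*(-5717 + 25*(1/7585)) = -6*(-5717 + 5/1517) = -6*(-8672684/1517) = 52036104/1517 ≈ 34302.)
(30450 + 9581)/(-3955 + (950 + T)/(3*6827 + d)) = (30450 + 9581)/(-3955 + (950 + 17900)/(3*6827 + 52036104/1517)) = 40031/(-3955 + 18850/(20481 + 52036104/1517)) = 40031/(-3955 + 18850/(83105781/1517)) = 40031/(-3955 + 18850*(1517/83105781)) = 40031/(-3955 + 28595450/83105781) = 40031/(-328654768405/83105781) = 40031*(-83105781/328654768405) = -3326807519211/328654768405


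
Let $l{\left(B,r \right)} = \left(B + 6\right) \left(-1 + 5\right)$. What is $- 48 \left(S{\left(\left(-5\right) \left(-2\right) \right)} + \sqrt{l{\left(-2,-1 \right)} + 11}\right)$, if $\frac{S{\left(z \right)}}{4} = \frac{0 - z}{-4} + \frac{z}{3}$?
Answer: $-1120 - 144 \sqrt{3} \approx -1369.4$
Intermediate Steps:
$l{\left(B,r \right)} = 24 + 4 B$ ($l{\left(B,r \right)} = \left(6 + B\right) 4 = 24 + 4 B$)
$S{\left(z \right)} = \frac{7 z}{3}$ ($S{\left(z \right)} = 4 \left(\frac{0 - z}{-4} + \frac{z}{3}\right) = 4 \left(- z \left(- \frac{1}{4}\right) + z \frac{1}{3}\right) = 4 \left(\frac{z}{4} + \frac{z}{3}\right) = 4 \frac{7 z}{12} = \frac{7 z}{3}$)
$- 48 \left(S{\left(\left(-5\right) \left(-2\right) \right)} + \sqrt{l{\left(-2,-1 \right)} + 11}\right) = - 48 \left(\frac{7 \left(\left(-5\right) \left(-2\right)\right)}{3} + \sqrt{\left(24 + 4 \left(-2\right)\right) + 11}\right) = - 48 \left(\frac{7}{3} \cdot 10 + \sqrt{\left(24 - 8\right) + 11}\right) = - 48 \left(\frac{70}{3} + \sqrt{16 + 11}\right) = - 48 \left(\frac{70}{3} + \sqrt{27}\right) = - 48 \left(\frac{70}{3} + 3 \sqrt{3}\right) = -1120 - 144 \sqrt{3}$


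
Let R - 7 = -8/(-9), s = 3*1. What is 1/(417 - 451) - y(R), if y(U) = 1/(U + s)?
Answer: -101/833 ≈ -0.12125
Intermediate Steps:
s = 3
R = 71/9 (R = 7 - 8/(-9) = 7 - 8*(-1/9) = 7 + 8/9 = 71/9 ≈ 7.8889)
y(U) = 1/(3 + U) (y(U) = 1/(U + 3) = 1/(3 + U))
1/(417 - 451) - y(R) = 1/(417 - 451) - 1/(3 + 71/9) = 1/(-34) - 1/98/9 = -1/34 - 1*9/98 = -1/34 - 9/98 = -101/833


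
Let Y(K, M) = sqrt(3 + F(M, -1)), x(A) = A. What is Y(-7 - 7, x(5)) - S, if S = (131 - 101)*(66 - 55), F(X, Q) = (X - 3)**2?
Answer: -330 + sqrt(7) ≈ -327.35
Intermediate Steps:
F(X, Q) = (-3 + X)**2
S = 330 (S = 30*11 = 330)
Y(K, M) = sqrt(3 + (-3 + M)**2)
Y(-7 - 7, x(5)) - S = sqrt(3 + (-3 + 5)**2) - 1*330 = sqrt(3 + 2**2) - 330 = sqrt(3 + 4) - 330 = sqrt(7) - 330 = -330 + sqrt(7)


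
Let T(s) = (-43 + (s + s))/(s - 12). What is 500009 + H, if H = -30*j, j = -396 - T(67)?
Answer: 5631325/11 ≈ 5.1194e+5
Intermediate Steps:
T(s) = (-43 + 2*s)/(-12 + s)
j = -21871/55 (j = -396 - (-43 + 2*67)/(-12 + 67) = -396 - (-43 + 134)/55 = -396 - 91/55 = -21871/55 ≈ -397.65)
H = 131226/11 (H = -30*(-21871/55) = 131226/11 ≈ 11930.)
500009 + H = 500009 + 131226/11 = 5631325/11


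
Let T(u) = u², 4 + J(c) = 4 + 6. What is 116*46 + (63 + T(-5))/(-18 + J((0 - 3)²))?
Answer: 15986/3 ≈ 5328.7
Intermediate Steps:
J(c) = 6 (J(c) = -4 + (4 + 6) = -4 + 10 = 6)
116*46 + (63 + T(-5))/(-18 + J((0 - 3)²)) = 116*46 + (63 + (-5)²)/(-18 + 6) = 5336 + (63 + 25)/(-12) = 5336 + 88*(-1/12) = 5336 - 22/3 = 15986/3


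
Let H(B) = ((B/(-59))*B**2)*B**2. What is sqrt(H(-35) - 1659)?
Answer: sqrt(3093015646)/59 ≈ 942.63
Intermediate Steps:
H(B) = -B**5/59 (H(B) = ((B*(-1/59))*B**2)*B**2 = ((-B/59)*B**2)*B**2 = (-B**3/59)*B**2 = -B**5/59)
sqrt(H(-35) - 1659) = sqrt(-1/59*(-35)**5 - 1659) = sqrt(-1/59*(-52521875) - 1659) = sqrt(52521875/59 - 1659) = sqrt(52423994/59) = sqrt(3093015646)/59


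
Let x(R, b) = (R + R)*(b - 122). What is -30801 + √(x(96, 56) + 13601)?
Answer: -30801 + √929 ≈ -30771.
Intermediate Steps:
x(R, b) = 2*R*(-122 + b) (x(R, b) = (2*R)*(-122 + b) = 2*R*(-122 + b))
-30801 + √(x(96, 56) + 13601) = -30801 + √(2*96*(-122 + 56) + 13601) = -30801 + √(2*96*(-66) + 13601) = -30801 + √(-12672 + 13601) = -30801 + √929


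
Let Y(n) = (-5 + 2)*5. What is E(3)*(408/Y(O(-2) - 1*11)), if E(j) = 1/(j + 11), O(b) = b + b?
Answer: -68/35 ≈ -1.9429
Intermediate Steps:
O(b) = 2*b
E(j) = 1/(11 + j)
Y(n) = -15 (Y(n) = -3*5 = -15)
E(3)*(408/Y(O(-2) - 1*11)) = (408/(-15))/(11 + 3) = (408*(-1/15))/14 = (1/14)*(-136/5) = -68/35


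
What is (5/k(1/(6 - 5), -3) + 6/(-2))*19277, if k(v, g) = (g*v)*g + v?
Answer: -96385/2 ≈ -48193.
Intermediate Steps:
k(v, g) = v + v*g**2 (k(v, g) = v*g**2 + v = v + v*g**2)
(5/k(1/(6 - 5), -3) + 6/(-2))*19277 = (5/(((1 + (-3)**2)/(6 - 5))) + 6/(-2))*19277 = (5/(((1 + 9)/1)) + 6*(-1/2))*19277 = (5/((1*10)) - 3)*19277 = (5/10 - 3)*19277 = (5*(1/10) - 3)*19277 = (1/2 - 3)*19277 = -5/2*19277 = -96385/2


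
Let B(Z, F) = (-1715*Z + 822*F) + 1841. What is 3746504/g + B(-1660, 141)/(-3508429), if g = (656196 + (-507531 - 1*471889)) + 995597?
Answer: 11150997374377/2358972932017 ≈ 4.7271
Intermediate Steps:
B(Z, F) = 1841 - 1715*Z + 822*F
g = 672373 (g = (656196 + (-507531 - 471889)) + 995597 = (656196 - 979420) + 995597 = -323224 + 995597 = 672373)
3746504/g + B(-1660, 141)/(-3508429) = 3746504/672373 + (1841 - 1715*(-1660) + 822*141)/(-3508429) = 3746504*(1/672373) + (1841 + 2846900 + 115902)*(-1/3508429) = 3746504/672373 + 2964643*(-1/3508429) = 3746504/672373 - 2964643/3508429 = 11150997374377/2358972932017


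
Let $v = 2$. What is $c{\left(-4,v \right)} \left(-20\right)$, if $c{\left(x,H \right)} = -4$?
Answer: $80$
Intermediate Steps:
$c{\left(-4,v \right)} \left(-20\right) = \left(-4\right) \left(-20\right) = 80$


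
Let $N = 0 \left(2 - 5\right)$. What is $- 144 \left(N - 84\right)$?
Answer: $12096$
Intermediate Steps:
$N = 0$ ($N = 0 \left(-3\right) = 0$)
$- 144 \left(N - 84\right) = - 144 \left(0 - 84\right) = \left(-144\right) \left(-84\right) = 12096$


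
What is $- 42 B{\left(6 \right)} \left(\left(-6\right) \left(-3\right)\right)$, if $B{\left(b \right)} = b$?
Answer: $-4536$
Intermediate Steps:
$- 42 B{\left(6 \right)} \left(\left(-6\right) \left(-3\right)\right) = \left(-42\right) 6 \left(\left(-6\right) \left(-3\right)\right) = \left(-252\right) 18 = -4536$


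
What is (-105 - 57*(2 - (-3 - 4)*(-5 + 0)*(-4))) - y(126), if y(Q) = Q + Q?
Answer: -8451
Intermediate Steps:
y(Q) = 2*Q
(-105 - 57*(2 - (-3 - 4)*(-5 + 0)*(-4))) - y(126) = (-105 - 57*(2 - (-3 - 4)*(-5 + 0)*(-4))) - 2*126 = (-105 - 57*(2 - (-7)*(-5)*(-4))) - 1*252 = (-105 - 57*(2 - 1*35*(-4))) - 252 = (-105 - 57*(2 - 35*(-4))) - 252 = (-105 - 57*(2 + 140)) - 252 = (-105 - 57*142) - 252 = (-105 - 8094) - 252 = -8199 - 252 = -8451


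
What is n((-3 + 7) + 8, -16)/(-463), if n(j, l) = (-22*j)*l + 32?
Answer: -4256/463 ≈ -9.1922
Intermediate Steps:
n(j, l) = 32 - 22*j*l (n(j, l) = -22*j*l + 32 = 32 - 22*j*l)
n((-3 + 7) + 8, -16)/(-463) = (32 - 22*((-3 + 7) + 8)*(-16))/(-463) = (32 - 22*(4 + 8)*(-16))*(-1/463) = (32 - 22*12*(-16))*(-1/463) = (32 + 4224)*(-1/463) = 4256*(-1/463) = -4256/463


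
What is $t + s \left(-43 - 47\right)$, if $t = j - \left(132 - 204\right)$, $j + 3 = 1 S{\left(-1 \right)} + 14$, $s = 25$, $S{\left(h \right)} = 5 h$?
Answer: $-2172$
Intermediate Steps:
$j = 6$ ($j = -3 + \left(1 \cdot 5 \left(-1\right) + 14\right) = -3 + \left(1 \left(-5\right) + 14\right) = -3 + \left(-5 + 14\right) = -3 + 9 = 6$)
$t = 78$ ($t = 6 - \left(132 - 204\right) = 6 - -72 = 6 + 72 = 78$)
$t + s \left(-43 - 47\right) = 78 + 25 \left(-43 - 47\right) = 78 + 25 \left(-90\right) = 78 - 2250 = -2172$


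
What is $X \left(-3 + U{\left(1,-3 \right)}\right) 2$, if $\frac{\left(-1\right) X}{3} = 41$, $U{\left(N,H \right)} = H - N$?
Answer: $1722$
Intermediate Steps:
$X = -123$ ($X = \left(-3\right) 41 = -123$)
$X \left(-3 + U{\left(1,-3 \right)}\right) 2 = - 123 \left(-3 - 4\right) 2 = - 123 \left(\left(-7\right) 2\right) = \left(-123\right) \left(-14\right) = 1722$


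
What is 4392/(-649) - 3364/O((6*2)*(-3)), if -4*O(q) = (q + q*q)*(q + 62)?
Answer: -16893622/2657655 ≈ -6.3566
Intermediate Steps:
O(q) = -(62 + q)*(q + q²)/4 (O(q) = -(q + q*q)*(q + 62)/4 = -(q + q²)*(62 + q)/4 = -(62 + q)*(q + q²)/4)
4392/(-649) - 3364/O((6*2)*(-3)) = 4392/(-649) - 3364*1/(9*(62 + ((6*2)*(-3))² + 63*((6*2)*(-3)))) = 4392*(-1/649) - 3364*1/(9*(62 + (12*(-3))² + 63*(12*(-3)))) = -4392/649 - 3364*1/(9*(62 + (-36)² + 63*(-36))) = -4392/649 - 3364*1/(9*(62 + 1296 - 2268)) = -4392/649 - 3364/((-¼*(-36)*(-910))) = -4392/649 - 3364/(-8190) = -4392/649 - 3364*(-1/8190) = -4392/649 + 1682/4095 = -16893622/2657655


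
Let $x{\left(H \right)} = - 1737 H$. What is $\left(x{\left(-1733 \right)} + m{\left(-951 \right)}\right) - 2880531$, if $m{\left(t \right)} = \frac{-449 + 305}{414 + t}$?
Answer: $\frac{23214558}{179} \approx 1.2969 \cdot 10^{5}$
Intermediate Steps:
$m{\left(t \right)} = - \frac{144}{414 + t}$
$\left(x{\left(-1733 \right)} + m{\left(-951 \right)}\right) - 2880531 = \left(\left(-1737\right) \left(-1733\right) - \frac{144}{414 - 951}\right) - 2880531 = \left(3010221 - \frac{144}{-537}\right) - 2880531 = \left(3010221 - - \frac{48}{179}\right) - 2880531 = \left(3010221 + \frac{48}{179}\right) - 2880531 = \frac{538829607}{179} - 2880531 = \frac{23214558}{179}$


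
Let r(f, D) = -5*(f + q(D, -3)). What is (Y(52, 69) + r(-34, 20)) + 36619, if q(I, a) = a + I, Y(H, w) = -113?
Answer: 36591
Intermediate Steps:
q(I, a) = I + a
r(f, D) = 15 - 5*D - 5*f (r(f, D) = -5*(f + (D - 3)) = -5*(f + (-3 + D)) = -5*(-3 + D + f) = 15 - 5*D - 5*f)
(Y(52, 69) + r(-34, 20)) + 36619 = (-113 + (15 - 5*20 - 5*(-34))) + 36619 = (-113 + (15 - 100 + 170)) + 36619 = (-113 + 85) + 36619 = -28 + 36619 = 36591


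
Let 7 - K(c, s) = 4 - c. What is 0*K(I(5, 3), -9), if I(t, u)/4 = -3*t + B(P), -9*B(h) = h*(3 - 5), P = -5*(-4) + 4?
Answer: 0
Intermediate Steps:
P = 24 (P = 20 + 4 = 24)
B(h) = 2*h/9 (B(h) = -h*(3 - 5)/9 = -h*(-2)/9 = -(-2)*h/9 = 2*h/9)
I(t, u) = 64/3 - 12*t (I(t, u) = 4*(-3*t + (2/9)*24) = 4*(-3*t + 16/3) = 4*(16/3 - 3*t) = 64/3 - 12*t)
K(c, s) = 3 + c (K(c, s) = 7 - (4 - c) = 7 + (-4 + c) = 3 + c)
0*K(I(5, 3), -9) = 0*(3 + (64/3 - 12*5)) = 0*(3 + (64/3 - 60)) = 0*(3 - 116/3) = 0*(-107/3) = 0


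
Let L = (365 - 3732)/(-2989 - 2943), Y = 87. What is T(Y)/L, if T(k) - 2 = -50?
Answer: -284736/3367 ≈ -84.567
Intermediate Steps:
T(k) = -48 (T(k) = 2 - 50 = -48)
L = 3367/5932 (L = -3367/(-5932) = -3367*(-1/5932) = 3367/5932 ≈ 0.56760)
T(Y)/L = -48/3367/5932 = -48*5932/3367 = -284736/3367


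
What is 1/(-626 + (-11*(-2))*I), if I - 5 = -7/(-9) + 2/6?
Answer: -9/4424 ≈ -0.0020344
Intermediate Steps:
I = 55/9 (I = 5 + (-7/(-9) + 2/6) = 5 + (-7*(-⅑) + 2*(⅙)) = 5 + (7/9 + ⅓) = 5 + 10/9 = 55/9 ≈ 6.1111)
1/(-626 + (-11*(-2))*I) = 1/(-626 - 11*(-2)*(55/9)) = 1/(-626 + 22*(55/9)) = 1/(-626 + 1210/9) = 1/(-4424/9) = -9/4424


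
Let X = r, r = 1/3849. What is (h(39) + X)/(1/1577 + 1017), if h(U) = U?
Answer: 118363312/3086532345 ≈ 0.038348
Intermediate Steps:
r = 1/3849 ≈ 0.00025981
X = 1/3849 ≈ 0.00025981
(h(39) + X)/(1/1577 + 1017) = (39 + 1/3849)/(1/1577 + 1017) = 150112/(3849*(1/1577 + 1017)) = 150112/(3849*(1603810/1577)) = (150112/3849)*(1577/1603810) = 118363312/3086532345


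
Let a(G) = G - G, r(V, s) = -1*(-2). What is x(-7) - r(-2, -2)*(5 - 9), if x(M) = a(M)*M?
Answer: 8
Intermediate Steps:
r(V, s) = 2
a(G) = 0
x(M) = 0 (x(M) = 0*M = 0)
x(-7) - r(-2, -2)*(5 - 9) = 0 - 2*(5 - 9) = 0 - 2*(-4) = 0 - 1*(-8) = 0 + 8 = 8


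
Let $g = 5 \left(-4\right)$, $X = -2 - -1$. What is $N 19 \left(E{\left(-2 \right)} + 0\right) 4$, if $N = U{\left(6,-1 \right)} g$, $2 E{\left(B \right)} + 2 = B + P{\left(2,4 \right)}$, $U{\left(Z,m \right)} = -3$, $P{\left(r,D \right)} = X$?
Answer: $-11400$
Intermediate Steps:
$X = -1$ ($X = -2 + 1 = -1$)
$P{\left(r,D \right)} = -1$
$g = -20$
$E{\left(B \right)} = - \frac{3}{2} + \frac{B}{2}$ ($E{\left(B \right)} = -1 + \frac{B - 1}{2} = -1 + \frac{-1 + B}{2} = -1 + \left(- \frac{1}{2} + \frac{B}{2}\right) = - \frac{3}{2} + \frac{B}{2}$)
$N = 60$ ($N = \left(-3\right) \left(-20\right) = 60$)
$N 19 \left(E{\left(-2 \right)} + 0\right) 4 = 60 \cdot 19 \left(\left(- \frac{3}{2} + \frac{1}{2} \left(-2\right)\right) + 0\right) 4 = 1140 \left(\left(- \frac{3}{2} - 1\right) + 0\right) 4 = 1140 \left(- \frac{5}{2} + 0\right) 4 = 1140 \left(\left(- \frac{5}{2}\right) 4\right) = 1140 \left(-10\right) = -11400$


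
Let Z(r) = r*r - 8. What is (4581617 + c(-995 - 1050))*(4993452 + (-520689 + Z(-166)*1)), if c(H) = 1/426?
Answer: 8783566793610173/426 ≈ 2.0619e+13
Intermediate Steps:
c(H) = 1/426
Z(r) = -8 + r**2 (Z(r) = r**2 - 8 = -8 + r**2)
(4581617 + c(-995 - 1050))*(4993452 + (-520689 + Z(-166)*1)) = (4581617 + 1/426)*(4993452 + (-520689 + (-8 + (-166)**2)*1)) = 1951768843*(4993452 + (-520689 + (-8 + 27556)*1))/426 = 1951768843*(4993452 + (-520689 + 27548*1))/426 = 1951768843*(4993452 + (-520689 + 27548))/426 = 1951768843*(4993452 - 493141)/426 = (1951768843/426)*4500311 = 8783566793610173/426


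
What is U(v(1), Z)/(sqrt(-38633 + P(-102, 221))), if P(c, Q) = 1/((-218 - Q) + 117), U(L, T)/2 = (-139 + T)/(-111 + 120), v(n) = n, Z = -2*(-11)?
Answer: 26*I*sqrt(445069366)/4146609 ≈ 0.13228*I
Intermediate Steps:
Z = 22
U(L, T) = -278/9 + 2*T/9 (U(L, T) = 2*((-139 + T)/(-111 + 120)) = 2*((-139 + T)/9) = 2*((-139 + T)*(1/9)) = 2*(-139/9 + T/9) = -278/9 + 2*T/9)
P(c, Q) = 1/(-101 - Q)
U(v(1), Z)/(sqrt(-38633 + P(-102, 221))) = (-278/9 + (2/9)*22)/(sqrt(-38633 - 1/(101 + 221))) = (-278/9 + 44/9)/(sqrt(-38633 - 1/322)) = -26/sqrt(-38633 - 1*1/322) = -26/sqrt(-38633 - 1/322) = -26*(-I*sqrt(445069366)/4146609) = -(-26)*I*sqrt(445069366)/4146609 = 26*I*sqrt(445069366)/4146609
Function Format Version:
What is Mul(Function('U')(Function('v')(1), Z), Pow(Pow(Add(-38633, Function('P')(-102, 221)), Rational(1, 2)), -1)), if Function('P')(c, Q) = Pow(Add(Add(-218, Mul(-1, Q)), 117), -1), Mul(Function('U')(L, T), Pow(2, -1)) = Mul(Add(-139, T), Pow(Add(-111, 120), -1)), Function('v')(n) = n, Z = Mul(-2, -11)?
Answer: Mul(Rational(26, 4146609), I, Pow(445069366, Rational(1, 2))) ≈ Mul(0.13228, I)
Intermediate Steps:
Z = 22
Function('U')(L, T) = Add(Rational(-278, 9), Mul(Rational(2, 9), T)) (Function('U')(L, T) = Mul(2, Mul(Add(-139, T), Pow(Add(-111, 120), -1))) = Mul(2, Mul(Add(-139, T), Pow(9, -1))) = Mul(2, Mul(Add(-139, T), Rational(1, 9))) = Mul(2, Add(Rational(-139, 9), Mul(Rational(1, 9), T))) = Add(Rational(-278, 9), Mul(Rational(2, 9), T)))
Function('P')(c, Q) = Pow(Add(-101, Mul(-1, Q)), -1)
Mul(Function('U')(Function('v')(1), Z), Pow(Pow(Add(-38633, Function('P')(-102, 221)), Rational(1, 2)), -1)) = Mul(Add(Rational(-278, 9), Mul(Rational(2, 9), 22)), Pow(Pow(Add(-38633, Mul(-1, Pow(Add(101, 221), -1))), Rational(1, 2)), -1)) = Mul(Add(Rational(-278, 9), Rational(44, 9)), Pow(Pow(Add(-38633, Mul(-1, Pow(322, -1))), Rational(1, 2)), -1)) = Mul(-26, Pow(Pow(Add(-38633, Mul(-1, Rational(1, 322))), Rational(1, 2)), -1)) = Mul(-26, Pow(Pow(Add(-38633, Rational(-1, 322)), Rational(1, 2)), -1)) = Mul(-26, Pow(Pow(Rational(-12439827, 322), Rational(1, 2)), -1)) = Mul(-26, Pow(Mul(Rational(3, 322), I, Pow(445069366, Rational(1, 2))), -1)) = Mul(-26, Mul(Rational(-1, 4146609), I, Pow(445069366, Rational(1, 2)))) = Mul(Rational(26, 4146609), I, Pow(445069366, Rational(1, 2)))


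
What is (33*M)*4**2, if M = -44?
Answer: -23232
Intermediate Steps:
(33*M)*4**2 = (33*(-44))*4**2 = -1452*16 = -23232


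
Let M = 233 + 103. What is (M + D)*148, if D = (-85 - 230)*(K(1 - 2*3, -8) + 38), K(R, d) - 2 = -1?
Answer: -1768452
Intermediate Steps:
K(R, d) = 1 (K(R, d) = 2 - 1 = 1)
M = 336
D = -12285 (D = (-85 - 230)*(1 + 38) = -315*39 = -12285)
(M + D)*148 = (336 - 12285)*148 = -11949*148 = -1768452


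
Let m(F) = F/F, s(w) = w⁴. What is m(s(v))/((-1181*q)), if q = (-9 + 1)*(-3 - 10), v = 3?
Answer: -1/122824 ≈ -8.1417e-6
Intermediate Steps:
q = 104 (q = -8*(-13) = 104)
m(F) = 1
m(s(v))/((-1181*q)) = 1/(-1181*104) = 1/(-122824) = 1*(-1/122824) = -1/122824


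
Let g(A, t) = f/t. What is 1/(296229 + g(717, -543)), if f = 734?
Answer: 543/160851613 ≈ 3.3758e-6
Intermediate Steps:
g(A, t) = 734/t
1/(296229 + g(717, -543)) = 1/(296229 + 734/(-543)) = 1/(296229 + 734*(-1/543)) = 1/(296229 - 734/543) = 1/(160851613/543) = 543/160851613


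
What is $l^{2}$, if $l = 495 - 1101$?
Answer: $367236$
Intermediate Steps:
$l = -606$
$l^{2} = \left(-606\right)^{2} = 367236$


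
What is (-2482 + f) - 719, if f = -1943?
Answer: -5144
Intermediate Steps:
(-2482 + f) - 719 = (-2482 - 1943) - 719 = -4425 - 719 = -5144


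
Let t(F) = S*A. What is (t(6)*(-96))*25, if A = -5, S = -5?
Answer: -60000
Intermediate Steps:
t(F) = 25 (t(F) = -5*(-5) = 25)
(t(6)*(-96))*25 = (25*(-96))*25 = -2400*25 = -60000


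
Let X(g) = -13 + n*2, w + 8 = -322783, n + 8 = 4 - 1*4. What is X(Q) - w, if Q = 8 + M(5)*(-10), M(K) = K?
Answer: 322762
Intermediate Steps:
n = -8 (n = -8 + (4 - 1*4) = -8 + (4 - 4) = -8 + 0 = -8)
w = -322791 (w = -8 - 322783 = -322791)
Q = -42 (Q = 8 + 5*(-10) = 8 - 50 = -42)
X(g) = -29 (X(g) = -13 - 8*2 = -13 - 16 = -29)
X(Q) - w = -29 - 1*(-322791) = -29 + 322791 = 322762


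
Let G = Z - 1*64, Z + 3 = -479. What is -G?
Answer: 546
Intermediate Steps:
Z = -482 (Z = -3 - 479 = -482)
G = -546 (G = -482 - 1*64 = -482 - 64 = -546)
-G = -1*(-546) = 546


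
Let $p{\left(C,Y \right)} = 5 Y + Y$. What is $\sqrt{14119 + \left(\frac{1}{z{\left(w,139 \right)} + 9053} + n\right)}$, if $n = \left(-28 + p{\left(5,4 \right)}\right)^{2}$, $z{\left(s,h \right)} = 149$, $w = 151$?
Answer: $\frac{\sqrt{1196906633742}}{9202} \approx 118.89$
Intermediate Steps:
$p{\left(C,Y \right)} = 6 Y$
$n = 16$ ($n = \left(-28 + 6 \cdot 4\right)^{2} = \left(-28 + 24\right)^{2} = \left(-4\right)^{2} = 16$)
$\sqrt{14119 + \left(\frac{1}{z{\left(w,139 \right)} + 9053} + n\right)} = \sqrt{14119 + \left(\frac{1}{149 + 9053} + 16\right)} = \sqrt{14119 + \left(\frac{1}{9202} + 16\right)} = \sqrt{14119 + \frac{147233}{9202}} = \sqrt{\frac{130070271}{9202}} = \frac{\sqrt{1196906633742}}{9202}$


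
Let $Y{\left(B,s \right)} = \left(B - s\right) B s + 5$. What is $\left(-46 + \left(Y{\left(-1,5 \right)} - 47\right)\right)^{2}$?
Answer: $3364$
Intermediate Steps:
$Y{\left(B,s \right)} = 5 + B s \left(B - s\right)$ ($Y{\left(B,s \right)} = B \left(B - s\right) s + 5 = B s \left(B - s\right) + 5 = 5 + B s \left(B - s\right)$)
$\left(-46 + \left(Y{\left(-1,5 \right)} - 47\right)\right)^{2} = \left(-46 + \left(\left(5 + 5 \left(-1\right)^{2} - - 5^{2}\right) - 47\right)\right)^{2} = \left(-46 + \left(\left(5 + 5 \cdot 1 - \left(-1\right) 25\right) - 47\right)\right)^{2} = \left(-46 + \left(\left(5 + 5 + 25\right) - 47\right)\right)^{2} = \left(-46 + \left(35 - 47\right)\right)^{2} = \left(-46 - 12\right)^{2} = \left(-58\right)^{2} = 3364$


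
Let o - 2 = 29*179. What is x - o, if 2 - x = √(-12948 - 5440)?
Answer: -5191 - 2*I*√4597 ≈ -5191.0 - 135.6*I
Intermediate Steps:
o = 5193 (o = 2 + 29*179 = 2 + 5191 = 5193)
x = 2 - 2*I*√4597 (x = 2 - √(-12948 - 5440) = 2 - √(-18388) = 2 - 2*I*√4597 ≈ 2.0 - 135.6*I)
x - o = (2 - 2*I*√4597) - 1*5193 = (2 - 2*I*√4597) - 5193 = -5191 - 2*I*√4597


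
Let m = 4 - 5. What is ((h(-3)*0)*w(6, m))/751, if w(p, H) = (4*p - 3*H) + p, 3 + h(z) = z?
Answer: 0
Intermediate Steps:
m = -1
h(z) = -3 + z
w(p, H) = -3*H + 5*p (w(p, H) = (-3*H + 4*p) + p = -3*H + 5*p)
((h(-3)*0)*w(6, m))/751 = (((-3 - 3)*0)*(-3*(-1) + 5*6))/751 = ((-6*0)*(3 + 30))*(1/751) = (0*33)*(1/751) = 0*(1/751) = 0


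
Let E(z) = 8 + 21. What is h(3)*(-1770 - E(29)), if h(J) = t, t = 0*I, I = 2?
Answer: 0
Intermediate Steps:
E(z) = 29
t = 0 (t = 0*2 = 0)
h(J) = 0
h(3)*(-1770 - E(29)) = 0*(-1770 - 1*29) = 0*(-1770 - 29) = 0*(-1799) = 0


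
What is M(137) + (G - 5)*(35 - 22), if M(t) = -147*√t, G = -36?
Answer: -533 - 147*√137 ≈ -2253.6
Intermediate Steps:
M(137) + (G - 5)*(35 - 22) = -147*√137 + (-36 - 5)*(35 - 22) = -147*√137 - 41*13 = -147*√137 - 533 = -533 - 147*√137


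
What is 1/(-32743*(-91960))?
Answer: 1/3011046280 ≈ 3.3211e-10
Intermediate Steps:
1/(-32743*(-91960)) = -1/32743*(-1/91960) = 1/3011046280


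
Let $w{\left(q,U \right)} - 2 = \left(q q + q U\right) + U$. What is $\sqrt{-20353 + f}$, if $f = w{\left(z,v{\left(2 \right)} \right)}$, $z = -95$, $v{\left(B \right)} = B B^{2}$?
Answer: $3 i \sqrt{1342} \approx 109.9 i$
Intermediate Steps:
$v{\left(B \right)} = B^{3}$
$w{\left(q,U \right)} = 2 + U + q^{2} + U q$ ($w{\left(q,U \right)} = 2 + \left(\left(q q + q U\right) + U\right) = 2 + \left(\left(q^{2} + U q\right) + U\right) = 2 + \left(U + q^{2} + U q\right) = 2 + U + q^{2} + U q$)
$f = 8275$ ($f = 2 + 2^{3} + \left(-95\right)^{2} + 2^{3} \left(-95\right) = 2 + 8 + 9025 + 8 \left(-95\right) = 2 + 8 + 9025 - 760 = 8275$)
$\sqrt{-20353 + f} = \sqrt{-20353 + 8275} = \sqrt{-12078} = 3 i \sqrt{1342}$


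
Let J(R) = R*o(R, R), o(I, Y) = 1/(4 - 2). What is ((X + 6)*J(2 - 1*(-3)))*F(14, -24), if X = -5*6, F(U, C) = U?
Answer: -840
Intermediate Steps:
o(I, Y) = 1/2
X = -30
J(R) = R/2 (J(R) = R*(1/2) = R/2)
((X + 6)*J(2 - 1*(-3)))*F(14, -24) = ((-30 + 6)*((2 - 1*(-3))/2))*14 = -12*(2 + 3)*14 = -12*5*14 = -24*5/2*14 = -60*14 = -840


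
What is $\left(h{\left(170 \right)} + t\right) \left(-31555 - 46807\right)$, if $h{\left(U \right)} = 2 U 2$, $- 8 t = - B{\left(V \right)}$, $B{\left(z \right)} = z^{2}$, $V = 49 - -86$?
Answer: $- \frac{927218365}{4} \approx -2.318 \cdot 10^{8}$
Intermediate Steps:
$V = 135$ ($V = 49 + 86 = 135$)
$t = \frac{18225}{8}$ ($t = - \frac{\left(-1\right) 135^{2}}{8} = - \frac{\left(-1\right) 18225}{8} = \left(- \frac{1}{8}\right) \left(-18225\right) = \frac{18225}{8} \approx 2278.1$)
$h{\left(U \right)} = 4 U$
$\left(h{\left(170 \right)} + t\right) \left(-31555 - 46807\right) = \left(4 \cdot 170 + \frac{18225}{8}\right) \left(-31555 - 46807\right) = \left(680 + \frac{18225}{8}\right) \left(-78362\right) = \frac{23665}{8} \left(-78362\right) = - \frac{927218365}{4}$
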